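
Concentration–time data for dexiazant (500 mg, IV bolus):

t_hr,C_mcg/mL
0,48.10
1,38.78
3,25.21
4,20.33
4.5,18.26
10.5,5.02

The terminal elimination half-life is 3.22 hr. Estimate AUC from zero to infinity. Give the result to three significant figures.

Trapezoidal AUC_0→10.5:
  [0→1]: (48.10+38.78)/2 × 1 = 43.44
  [1→3]: (38.78+25.21)/2 × 2 = 63.99
  [3→4]: (25.21+20.33)/2 × 1 = 22.77
  [4→4.5]: (20.33+18.26)/2 × 0.5 = 9.6475
  [4.5→10.5]: (18.26+5.02)/2 × 6 = 69.84
  Sum = 209.6875 mcg/mL·hr
k_e = ln2 / t½ = 0.693147 / 3.22 = 0.2153 hr^-1
Extrapolated tail: C_last / k_e = 5.02 / 0.2153 = 23.316
AUC_0→∞ = 209.6875 + 23.316 = 233.0035 mcg/mL·hr

AUC = 233 mcg/mL·hr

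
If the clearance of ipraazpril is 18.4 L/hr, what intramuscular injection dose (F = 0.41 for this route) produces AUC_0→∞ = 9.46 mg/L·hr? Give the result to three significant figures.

Dose = 425 mg

Dose = CL × AUC_0→∞ / F
     = 18.4 × 9.46 / 0.41 = 424.546 mg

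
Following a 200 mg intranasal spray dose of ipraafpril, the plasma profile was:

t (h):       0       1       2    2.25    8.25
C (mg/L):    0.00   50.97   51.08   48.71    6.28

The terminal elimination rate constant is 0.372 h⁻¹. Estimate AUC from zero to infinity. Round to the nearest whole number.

AUC = 271 mg/L·h

Trapezoidal AUC_0→8.25:
  [0→1]: (0.00+50.97)/2 × 1 = 25.485
  [1→2]: (50.97+51.08)/2 × 1 = 51.025
  [2→2.25]: (51.08+48.71)/2 × 0.25 = 12.47375
  [2.25→8.25]: (48.71+6.28)/2 × 6 = 164.97
  Sum = 253.95375 mg/L·h
Extrapolated tail: C_last / k_e = 6.28 / 0.372 = 16.882
AUC_0→∞ = 253.95375 + 16.882 = 270.83575 mg/L·h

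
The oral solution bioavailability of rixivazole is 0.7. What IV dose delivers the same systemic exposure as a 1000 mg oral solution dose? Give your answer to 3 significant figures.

D_iv = 700 mg

Systemic exposure from an extravascular dose = F × D_ev, so the equivalent IV dose is F × D_ev.
D_iv = F × D_ev = 0.7 × 1000 = 700 mg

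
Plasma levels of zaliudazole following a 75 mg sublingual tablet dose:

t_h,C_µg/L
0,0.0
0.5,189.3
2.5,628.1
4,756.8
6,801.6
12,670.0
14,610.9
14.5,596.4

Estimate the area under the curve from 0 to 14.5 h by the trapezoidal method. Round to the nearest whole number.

AUC = 9459 µg/L·h

Trapezoidal AUC_0→14.5:
  [0→0.5]: (0.0+189.3)/2 × 0.5 = 47.325
  [0.5→2.5]: (189.3+628.1)/2 × 2 = 817.4
  [2.5→4]: (628.1+756.8)/2 × 1.5 = 1038.675
  [4→6]: (756.8+801.6)/2 × 2 = 1558.4
  [6→12]: (801.6+670.0)/2 × 6 = 4414.8
  [12→14]: (670.0+610.9)/2 × 2 = 1280.9
  [14→14.5]: (610.9+596.4)/2 × 0.5 = 301.825
  Sum = 9459.325 µg/L·h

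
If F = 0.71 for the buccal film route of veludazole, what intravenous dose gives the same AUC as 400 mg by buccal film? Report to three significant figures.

Systemic exposure from an extravascular dose = F × D_ev, so the equivalent IV dose is F × D_ev.
D_iv = F × D_ev = 0.71 × 400 = 284 mg

D_iv = 284 mg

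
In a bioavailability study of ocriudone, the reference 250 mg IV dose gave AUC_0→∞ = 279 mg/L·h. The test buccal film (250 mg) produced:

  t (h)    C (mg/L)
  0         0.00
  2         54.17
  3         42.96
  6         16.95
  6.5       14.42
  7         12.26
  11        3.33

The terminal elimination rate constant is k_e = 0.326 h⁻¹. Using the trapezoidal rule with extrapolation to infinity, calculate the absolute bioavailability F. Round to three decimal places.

Trapezoidal AUC_0→11 (buccal film):
  [0→2]: (0.00+54.17)/2 × 2 = 54.17
  [2→3]: (54.17+42.96)/2 × 1 = 48.565
  [3→6]: (42.96+16.95)/2 × 3 = 89.865
  [6→6.5]: (16.95+14.42)/2 × 0.5 = 7.8425
  [6.5→7]: (14.42+12.26)/2 × 0.5 = 6.67
  [7→11]: (12.26+3.33)/2 × 4 = 31.18
  Sum = 238.2925 mg/L·h
Tail: C_last/k_e = 3.33/0.326 = 10.215
AUC_0→∞ (buccal film) = 238.2925 + 10.215 = 248.5075 mg/L·h
F = (AUC_ev/D_ev)/(AUC_iv/D_iv) = (248.5075/250)/(279/250) = 0.99403/1.116 = 0.8907

F = 0.891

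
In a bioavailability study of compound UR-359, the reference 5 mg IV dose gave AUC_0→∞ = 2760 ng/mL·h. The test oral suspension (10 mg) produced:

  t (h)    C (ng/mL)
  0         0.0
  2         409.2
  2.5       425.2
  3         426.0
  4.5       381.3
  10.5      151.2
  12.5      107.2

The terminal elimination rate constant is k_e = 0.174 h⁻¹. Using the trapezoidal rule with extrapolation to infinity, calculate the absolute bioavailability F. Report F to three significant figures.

Trapezoidal AUC_0→12.5 (oral suspension):
  [0→2]: (0.0+409.2)/2 × 2 = 409.2
  [2→2.5]: (409.2+425.2)/2 × 0.5 = 208.6
  [2.5→3]: (425.2+426.0)/2 × 0.5 = 212.8
  [3→4.5]: (426.0+381.3)/2 × 1.5 = 605.475
  [4.5→10.5]: (381.3+151.2)/2 × 6 = 1597.5
  [10.5→12.5]: (151.2+107.2)/2 × 2 = 258.4
  Sum = 3291.975 ng/mL·h
Tail: C_last/k_e = 107.2/0.174 = 616.092
AUC_0→∞ (oral suspension) = 3291.975 + 616.092 = 3908.067 ng/mL·h
F = (AUC_ev/D_ev)/(AUC_iv/D_iv) = (3908.067/10)/(2760/5) = 390.8067/552 = 0.7080

F = 0.708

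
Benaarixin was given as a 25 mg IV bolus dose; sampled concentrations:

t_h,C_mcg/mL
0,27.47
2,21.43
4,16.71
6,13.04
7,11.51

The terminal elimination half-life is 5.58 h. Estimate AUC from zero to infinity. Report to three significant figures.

AUC = 222 mcg/mL·h

Trapezoidal AUC_0→7:
  [0→2]: (27.47+21.43)/2 × 2 = 48.9
  [2→4]: (21.43+16.71)/2 × 2 = 38.14
  [4→6]: (16.71+13.04)/2 × 2 = 29.75
  [6→7]: (13.04+11.51)/2 × 1 = 12.275
  Sum = 129.065 mcg/mL·h
k_e = ln2 / t½ = 0.693147 / 5.58 = 0.1242 h^-1
Extrapolated tail: C_last / k_e = 11.51 / 0.1242 = 92.673
AUC_0→∞ = 129.065 + 92.673 = 221.738 mcg/mL·h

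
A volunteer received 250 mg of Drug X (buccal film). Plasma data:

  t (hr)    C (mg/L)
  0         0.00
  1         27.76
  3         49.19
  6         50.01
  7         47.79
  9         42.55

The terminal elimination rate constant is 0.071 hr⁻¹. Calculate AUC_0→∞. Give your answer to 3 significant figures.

AUC = 978 mg/L·hr

Trapezoidal AUC_0→9:
  [0→1]: (0.00+27.76)/2 × 1 = 13.88
  [1→3]: (27.76+49.19)/2 × 2 = 76.95
  [3→6]: (49.19+50.01)/2 × 3 = 148.8
  [6→7]: (50.01+47.79)/2 × 1 = 48.9
  [7→9]: (47.79+42.55)/2 × 2 = 90.34
  Sum = 378.87 mg/L·hr
Extrapolated tail: C_last / k_e = 42.55 / 0.071 = 599.296
AUC_0→∞ = 378.87 + 599.296 = 978.166 mg/L·hr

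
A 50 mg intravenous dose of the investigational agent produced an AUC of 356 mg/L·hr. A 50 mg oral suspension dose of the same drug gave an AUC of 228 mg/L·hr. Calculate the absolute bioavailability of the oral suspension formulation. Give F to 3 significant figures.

F = 0.640

F = (AUC_ev / D_ev) / (AUC_iv / D_iv)
  = (228/50) / (356/50)
  = 4.56 / 7.12 = 0.6404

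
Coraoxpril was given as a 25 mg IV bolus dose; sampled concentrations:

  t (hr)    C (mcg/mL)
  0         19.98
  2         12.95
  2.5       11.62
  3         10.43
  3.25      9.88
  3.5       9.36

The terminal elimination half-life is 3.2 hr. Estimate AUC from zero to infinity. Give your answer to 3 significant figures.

Trapezoidal AUC_0→3.5:
  [0→2]: (19.98+12.95)/2 × 2 = 32.93
  [2→2.5]: (12.95+11.62)/2 × 0.5 = 6.1425
  [2.5→3]: (11.62+10.43)/2 × 0.5 = 5.5125
  [3→3.25]: (10.43+9.88)/2 × 0.25 = 2.53875
  [3.25→3.5]: (9.88+9.36)/2 × 0.25 = 2.405
  Sum = 49.52875 mcg/mL·hr
k_e = ln2 / t½ = 0.693147 / 3.2 = 0.2166 hr^-1
Extrapolated tail: C_last / k_e = 9.36 / 0.2166 = 43.213
AUC_0→∞ = 49.52875 + 43.213 = 92.74175 mcg/mL·hr

AUC = 92.7 mcg/mL·hr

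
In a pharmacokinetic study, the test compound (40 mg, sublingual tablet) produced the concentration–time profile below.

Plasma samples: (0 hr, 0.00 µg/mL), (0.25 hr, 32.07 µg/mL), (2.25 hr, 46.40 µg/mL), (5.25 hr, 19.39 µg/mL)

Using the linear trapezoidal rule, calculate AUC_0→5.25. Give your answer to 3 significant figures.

Trapezoidal AUC_0→5.25:
  [0→0.25]: (0.00+32.07)/2 × 0.25 = 4.00875
  [0.25→2.25]: (32.07+46.40)/2 × 2 = 78.47
  [2.25→5.25]: (46.40+19.39)/2 × 3 = 98.685
  Sum = 181.16375 µg/mL·hr

AUC = 181 µg/mL·hr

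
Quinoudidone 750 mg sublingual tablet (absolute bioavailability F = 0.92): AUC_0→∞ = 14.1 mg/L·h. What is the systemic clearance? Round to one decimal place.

CL = 48.9 L/h

CL = F × Dose / AUC_0→∞
   = 0.92 × 750 / 14.1 = 48.9362 L/h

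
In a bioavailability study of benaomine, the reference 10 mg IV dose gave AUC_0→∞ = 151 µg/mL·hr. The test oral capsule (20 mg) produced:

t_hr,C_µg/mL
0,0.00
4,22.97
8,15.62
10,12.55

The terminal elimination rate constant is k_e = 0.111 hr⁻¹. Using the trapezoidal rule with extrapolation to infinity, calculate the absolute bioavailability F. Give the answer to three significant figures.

Trapezoidal AUC_0→10 (oral capsule):
  [0→4]: (0.00+22.97)/2 × 4 = 45.94
  [4→8]: (22.97+15.62)/2 × 4 = 77.18
  [8→10]: (15.62+12.55)/2 × 2 = 28.17
  Sum = 151.29 µg/mL·hr
Tail: C_last/k_e = 12.55/0.111 = 113.063
AUC_0→∞ (oral capsule) = 151.29 + 113.063 = 264.353 µg/mL·hr
F = (AUC_ev/D_ev)/(AUC_iv/D_iv) = (264.353/20)/(151/10) = 13.21765/15.1 = 0.8753

F = 0.875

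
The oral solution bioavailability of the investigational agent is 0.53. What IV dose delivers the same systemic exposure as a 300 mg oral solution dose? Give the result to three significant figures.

Systemic exposure from an extravascular dose = F × D_ev, so the equivalent IV dose is F × D_ev.
D_iv = F × D_ev = 0.53 × 300 = 159 mg

D_iv = 159 mg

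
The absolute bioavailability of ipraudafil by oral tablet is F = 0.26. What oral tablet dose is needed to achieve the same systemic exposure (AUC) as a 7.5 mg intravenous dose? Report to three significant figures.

For equal systemic exposure: F × D_ev = D_iv
D_ev = D_iv / F = 7.5 / 0.26 = 28.8462 mg

D_oral = 28.8 mg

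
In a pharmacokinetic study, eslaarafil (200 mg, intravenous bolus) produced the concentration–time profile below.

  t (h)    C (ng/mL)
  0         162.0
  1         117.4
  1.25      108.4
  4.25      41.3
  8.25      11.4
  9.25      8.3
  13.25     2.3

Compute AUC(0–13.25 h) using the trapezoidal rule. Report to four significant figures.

AUC = 528.9 ng/mL·h

Trapezoidal AUC_0→13.25:
  [0→1]: (162.0+117.4)/2 × 1 = 139.7
  [1→1.25]: (117.4+108.4)/2 × 0.25 = 28.225
  [1.25→4.25]: (108.4+41.3)/2 × 3 = 224.55
  [4.25→8.25]: (41.3+11.4)/2 × 4 = 105.4
  [8.25→9.25]: (11.4+8.3)/2 × 1 = 9.85
  [9.25→13.25]: (8.3+2.3)/2 × 4 = 21.2
  Sum = 528.925 ng/mL·h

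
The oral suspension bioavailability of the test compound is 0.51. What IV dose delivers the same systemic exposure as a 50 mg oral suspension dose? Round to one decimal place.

D_iv = 25.5 mg

Systemic exposure from an extravascular dose = F × D_ev, so the equivalent IV dose is F × D_ev.
D_iv = F × D_ev = 0.51 × 50 = 25.5 mg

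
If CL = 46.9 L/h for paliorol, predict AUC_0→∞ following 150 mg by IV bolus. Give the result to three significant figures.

AUC_0→∞ = Dose_iv / CL
        = 150 / 46.9 = 3.19829 mg/L·h

AUC = 3.20 mg/L·h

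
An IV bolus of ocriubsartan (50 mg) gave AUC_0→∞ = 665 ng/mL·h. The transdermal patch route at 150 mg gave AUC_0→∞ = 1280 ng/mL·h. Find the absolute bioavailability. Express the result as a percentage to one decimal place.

F = 64.2%

F = (AUC_ev / D_ev) / (AUC_iv / D_iv)
  = (1280/150) / (665/50)
  = 8.53333 / 13.3 = 0.6416
  = 64.16%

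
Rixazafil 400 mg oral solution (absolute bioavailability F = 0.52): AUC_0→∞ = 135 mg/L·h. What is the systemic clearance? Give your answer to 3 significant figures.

CL = F × Dose / AUC_0→∞
   = 0.52 × 400 / 135 = 1.54074 L/h

CL = 1.54 L/h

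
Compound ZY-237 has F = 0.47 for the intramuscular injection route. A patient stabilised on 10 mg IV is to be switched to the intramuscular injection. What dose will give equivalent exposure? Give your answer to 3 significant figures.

D_intramuscular = 21.3 mg

For equal systemic exposure: F × D_ev = D_iv
D_ev = D_iv / F = 10 / 0.47 = 21.2766 mg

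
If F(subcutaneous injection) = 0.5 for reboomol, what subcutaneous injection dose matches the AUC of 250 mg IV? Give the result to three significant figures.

For equal systemic exposure: F × D_ev = D_iv
D_ev = D_iv / F = 250 / 0.5 = 500 mg

D_subcutaneous = 500 mg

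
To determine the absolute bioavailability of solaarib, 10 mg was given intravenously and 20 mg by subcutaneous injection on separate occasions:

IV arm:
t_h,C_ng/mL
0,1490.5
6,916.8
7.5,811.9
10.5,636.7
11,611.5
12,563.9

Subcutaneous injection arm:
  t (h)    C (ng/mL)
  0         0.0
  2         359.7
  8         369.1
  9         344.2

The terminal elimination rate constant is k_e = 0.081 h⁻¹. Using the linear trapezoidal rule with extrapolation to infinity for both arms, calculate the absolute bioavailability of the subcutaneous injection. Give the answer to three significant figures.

F = 0.193

Trapezoidal AUC_0→12 (IV):
  [0→6]: (1490.5+916.8)/2 × 6 = 7221.9
  [6→7.5]: (916.8+811.9)/2 × 1.5 = 1296.525
  [7.5→10.5]: (811.9+636.7)/2 × 3 = 2172.9
  [10.5→11]: (636.7+611.5)/2 × 0.5 = 312.05
  [11→12]: (611.5+563.9)/2 × 1 = 587.7
  Sum = 11591.075 ng/mL·h
IV tail: 563.9/0.081 = 6961.728; AUC_iv,0→∞ = 11591.075 + 6961.728 = 18552.803 ng/mL·h
Trapezoidal AUC_0→9 (subcutaneous injection):
  [0→2]: (0.0+359.7)/2 × 2 = 359.7
  [2→8]: (359.7+369.1)/2 × 6 = 2186.4
  [8→9]: (369.1+344.2)/2 × 1 = 356.65
  Sum = 2902.75 ng/mL·h
subcutaneous injection tail: 344.2/0.081 = 4249.383; AUC_ev,0→∞ = 2902.75 + 4249.383 = 7152.133 ng/mL·h
F = (AUC_ev/D_ev)/(AUC_iv/D_iv) = (7152.133/20)/(18552.803/10) = 357.60665/1855.2803 = 0.1928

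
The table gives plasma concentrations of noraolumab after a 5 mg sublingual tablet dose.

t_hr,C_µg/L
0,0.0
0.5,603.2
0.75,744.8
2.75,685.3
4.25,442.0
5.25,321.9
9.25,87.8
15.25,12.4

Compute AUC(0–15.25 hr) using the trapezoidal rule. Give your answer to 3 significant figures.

AUC = 4100 µg/L·hr

Trapezoidal AUC_0→15.25:
  [0→0.5]: (0.0+603.2)/2 × 0.5 = 150.8
  [0.5→0.75]: (603.2+744.8)/2 × 0.25 = 168.5
  [0.75→2.75]: (744.8+685.3)/2 × 2 = 1430.1
  [2.75→4.25]: (685.3+442.0)/2 × 1.5 = 845.475
  [4.25→5.25]: (442.0+321.9)/2 × 1 = 381.95
  [5.25→9.25]: (321.9+87.8)/2 × 4 = 819.4
  [9.25→15.25]: (87.8+12.4)/2 × 6 = 300.6
  Sum = 4096.825 µg/L·hr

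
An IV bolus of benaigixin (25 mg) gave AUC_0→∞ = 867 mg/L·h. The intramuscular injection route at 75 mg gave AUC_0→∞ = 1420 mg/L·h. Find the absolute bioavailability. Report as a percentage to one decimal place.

F = 54.6%

F = (AUC_ev / D_ev) / (AUC_iv / D_iv)
  = (1420/75) / (867/25)
  = 18.9333 / 34.68 = 0.5459
  = 54.59%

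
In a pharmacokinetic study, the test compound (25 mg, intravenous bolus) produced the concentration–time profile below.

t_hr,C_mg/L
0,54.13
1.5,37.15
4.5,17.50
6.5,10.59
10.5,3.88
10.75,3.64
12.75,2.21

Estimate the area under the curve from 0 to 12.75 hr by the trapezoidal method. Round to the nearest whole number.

Trapezoidal AUC_0→12.75:
  [0→1.5]: (54.13+37.15)/2 × 1.5 = 68.46
  [1.5→4.5]: (37.15+17.50)/2 × 3 = 81.975
  [4.5→6.5]: (17.50+10.59)/2 × 2 = 28.09
  [6.5→10.5]: (10.59+3.88)/2 × 4 = 28.94
  [10.5→10.75]: (3.88+3.64)/2 × 0.25 = 0.94
  [10.75→12.75]: (3.64+2.21)/2 × 2 = 5.85
  Sum = 214.255 mg/L·hr

AUC = 214 mg/L·hr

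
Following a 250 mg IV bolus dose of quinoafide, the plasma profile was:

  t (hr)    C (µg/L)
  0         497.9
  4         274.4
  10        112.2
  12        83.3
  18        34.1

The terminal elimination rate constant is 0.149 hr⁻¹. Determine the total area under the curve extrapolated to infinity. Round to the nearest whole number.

Trapezoidal AUC_0→18:
  [0→4]: (497.9+274.4)/2 × 4 = 1544.6
  [4→10]: (274.4+112.2)/2 × 6 = 1159.8
  [10→12]: (112.2+83.3)/2 × 2 = 195.5
  [12→18]: (83.3+34.1)/2 × 6 = 352.2
  Sum = 3252.1 µg/L·hr
Extrapolated tail: C_last / k_e = 34.1 / 0.149 = 228.859
AUC_0→∞ = 3252.1 + 228.859 = 3480.959 µg/L·hr

AUC = 3481 µg/L·hr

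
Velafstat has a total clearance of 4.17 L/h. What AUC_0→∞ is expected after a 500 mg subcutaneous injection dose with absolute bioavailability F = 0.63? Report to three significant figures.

AUC_0→∞ = F × Dose / CL
        = 0.63 × 500 / 4.17 = 75.5396 mg/L·h

AUC = 75.5 mg/L·h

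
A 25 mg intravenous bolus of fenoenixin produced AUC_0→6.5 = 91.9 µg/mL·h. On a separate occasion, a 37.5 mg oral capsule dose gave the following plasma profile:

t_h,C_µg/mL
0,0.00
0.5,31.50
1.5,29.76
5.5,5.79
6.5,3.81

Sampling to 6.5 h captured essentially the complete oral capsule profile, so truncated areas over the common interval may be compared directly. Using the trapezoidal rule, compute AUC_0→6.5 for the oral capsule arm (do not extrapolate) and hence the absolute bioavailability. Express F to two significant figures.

F = 0.83

Trapezoidal AUC_0→6.5 (oral capsule):
  [0→0.5]: (0.00+31.50)/2 × 0.5 = 7.875
  [0.5→1.5]: (31.50+29.76)/2 × 1 = 30.63
  [1.5→5.5]: (29.76+5.79)/2 × 4 = 71.1
  [5.5→6.5]: (5.79+3.81)/2 × 1 = 4.8
  Sum = 114.405 µg/mL·h
F = (AUC_ev/D_ev)/(AUC_iv/D_iv) = (114.405/37.5)/(91.9/25) = 3.0508/3.676 = 0.8299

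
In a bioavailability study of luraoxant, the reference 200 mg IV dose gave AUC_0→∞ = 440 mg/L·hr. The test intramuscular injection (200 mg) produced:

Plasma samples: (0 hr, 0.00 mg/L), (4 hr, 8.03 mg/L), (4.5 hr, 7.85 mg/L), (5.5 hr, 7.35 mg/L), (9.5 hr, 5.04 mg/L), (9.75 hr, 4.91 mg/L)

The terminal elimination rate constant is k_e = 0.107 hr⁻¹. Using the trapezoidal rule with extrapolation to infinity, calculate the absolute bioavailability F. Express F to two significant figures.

Trapezoidal AUC_0→9.75 (intramuscular injection):
  [0→4]: (0.00+8.03)/2 × 4 = 16.06
  [4→4.5]: (8.03+7.85)/2 × 0.5 = 3.97
  [4.5→5.5]: (7.85+7.35)/2 × 1 = 7.6
  [5.5→9.5]: (7.35+5.04)/2 × 4 = 24.78
  [9.5→9.75]: (5.04+4.91)/2 × 0.25 = 1.24375
  Sum = 53.65375 mg/L·hr
Tail: C_last/k_e = 4.91/0.107 = 45.888
AUC_0→∞ (intramuscular injection) = 53.65375 + 45.888 = 99.54175 mg/L·hr
F = (AUC_ev/D_ev)/(AUC_iv/D_iv) = (99.54175/200)/(440/200) = 0.49770875/2.2 = 0.2262

F = 0.23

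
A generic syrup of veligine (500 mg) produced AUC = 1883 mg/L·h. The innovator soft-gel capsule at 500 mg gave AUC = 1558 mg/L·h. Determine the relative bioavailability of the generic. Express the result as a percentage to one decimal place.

F_rel = (AUC_test/D_test) / (AUC_ref/D_ref)
      = (1883/500) / (1558/500)
      = 3.766 / 3.116 = 1.2086 = 120.86%

F_rel = 120.9%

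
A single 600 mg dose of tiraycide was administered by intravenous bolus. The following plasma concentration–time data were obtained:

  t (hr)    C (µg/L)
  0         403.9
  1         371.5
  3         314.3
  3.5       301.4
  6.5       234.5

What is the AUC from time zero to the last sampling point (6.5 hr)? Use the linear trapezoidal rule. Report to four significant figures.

AUC = 2031 µg/L·hr

Trapezoidal AUC_0→6.5:
  [0→1]: (403.9+371.5)/2 × 1 = 387.7
  [1→3]: (371.5+314.3)/2 × 2 = 685.8
  [3→3.5]: (314.3+301.4)/2 × 0.5 = 153.925
  [3.5→6.5]: (301.4+234.5)/2 × 3 = 803.85
  Sum = 2031.275 µg/L·hr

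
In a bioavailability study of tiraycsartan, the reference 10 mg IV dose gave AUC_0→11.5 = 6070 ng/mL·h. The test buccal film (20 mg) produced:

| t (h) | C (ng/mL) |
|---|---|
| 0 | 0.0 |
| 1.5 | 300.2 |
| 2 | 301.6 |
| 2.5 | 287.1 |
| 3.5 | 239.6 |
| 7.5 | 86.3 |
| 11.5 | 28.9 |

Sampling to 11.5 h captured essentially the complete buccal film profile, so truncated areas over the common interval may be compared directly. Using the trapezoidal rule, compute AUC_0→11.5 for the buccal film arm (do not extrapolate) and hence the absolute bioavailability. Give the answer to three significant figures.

Trapezoidal AUC_0→11.5 (buccal film):
  [0→1.5]: (0.0+300.2)/2 × 1.5 = 225.15
  [1.5→2]: (300.2+301.6)/2 × 0.5 = 150.45
  [2→2.5]: (301.6+287.1)/2 × 0.5 = 147.175
  [2.5→3.5]: (287.1+239.6)/2 × 1 = 263.35
  [3.5→7.5]: (239.6+86.3)/2 × 4 = 651.8
  [7.5→11.5]: (86.3+28.9)/2 × 4 = 230.4
  Sum = 1668.325 ng/mL·h
F = (AUC_ev/D_ev)/(AUC_iv/D_iv) = (1668.325/20)/(6070/10) = 83.41625/607 = 0.1374

F = 0.137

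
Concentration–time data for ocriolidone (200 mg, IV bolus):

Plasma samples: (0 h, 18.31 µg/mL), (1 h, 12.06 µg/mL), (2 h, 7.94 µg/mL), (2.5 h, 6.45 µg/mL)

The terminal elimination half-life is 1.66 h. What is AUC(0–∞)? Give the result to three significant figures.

AUC = 44.2 µg/mL·h

Trapezoidal AUC_0→2.5:
  [0→1]: (18.31+12.06)/2 × 1 = 15.185
  [1→2]: (12.06+7.94)/2 × 1 = 10.0
  [2→2.5]: (7.94+6.45)/2 × 0.5 = 3.5975
  Sum = 28.7825 µg/mL·h
k_e = ln2 / t½ = 0.693147 / 1.66 = 0.4176 h^-1
Extrapolated tail: C_last / k_e = 6.45 / 0.4176 = 15.445
AUC_0→∞ = 28.7825 + 15.445 = 44.2275 µg/mL·h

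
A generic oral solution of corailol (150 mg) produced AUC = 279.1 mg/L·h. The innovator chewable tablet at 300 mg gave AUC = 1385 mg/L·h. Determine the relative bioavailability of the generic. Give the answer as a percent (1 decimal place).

F_rel = (AUC_test/D_test) / (AUC_ref/D_ref)
      = (279.1/150) / (1385/300)
      = 1.86067 / 4.61667 = 0.4030 = 40.30%

F_rel = 40.3%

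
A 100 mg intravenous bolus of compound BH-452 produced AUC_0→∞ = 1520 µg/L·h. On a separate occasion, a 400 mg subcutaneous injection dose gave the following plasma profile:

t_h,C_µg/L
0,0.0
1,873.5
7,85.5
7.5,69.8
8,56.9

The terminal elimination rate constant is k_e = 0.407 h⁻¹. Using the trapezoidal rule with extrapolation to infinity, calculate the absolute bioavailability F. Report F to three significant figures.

F = 0.580

Trapezoidal AUC_0→8 (subcutaneous injection):
  [0→1]: (0.0+873.5)/2 × 1 = 436.75
  [1→7]: (873.5+85.5)/2 × 6 = 2877.0
  [7→7.5]: (85.5+69.8)/2 × 0.5 = 38.825
  [7.5→8]: (69.8+56.9)/2 × 0.5 = 31.675
  Sum = 3384.25 µg/L·h
Tail: C_last/k_e = 56.9/0.407 = 139.803
AUC_0→∞ (subcutaneous injection) = 3384.25 + 139.803 = 3524.053 µg/L·h
F = (AUC_ev/D_ev)/(AUC_iv/D_iv) = (3524.053/400)/(1520/100) = 8.8101325/15.2 = 0.5796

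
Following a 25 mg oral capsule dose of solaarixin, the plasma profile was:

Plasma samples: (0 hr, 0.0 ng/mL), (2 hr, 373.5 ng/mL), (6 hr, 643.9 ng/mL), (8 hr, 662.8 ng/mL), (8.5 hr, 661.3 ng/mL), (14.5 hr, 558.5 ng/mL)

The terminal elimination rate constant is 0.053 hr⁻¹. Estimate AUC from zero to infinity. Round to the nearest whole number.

AUC = 18243 ng/mL·hr

Trapezoidal AUC_0→14.5:
  [0→2]: (0.0+373.5)/2 × 2 = 373.5
  [2→6]: (373.5+643.9)/2 × 4 = 2034.8
  [6→8]: (643.9+662.8)/2 × 2 = 1306.7
  [8→8.5]: (662.8+661.3)/2 × 0.5 = 331.025
  [8.5→14.5]: (661.3+558.5)/2 × 6 = 3659.4
  Sum = 7705.425 ng/mL·hr
Extrapolated tail: C_last / k_e = 558.5 / 0.053 = 10537.736
AUC_0→∞ = 7705.425 + 10537.736 = 18243.161 ng/mL·hr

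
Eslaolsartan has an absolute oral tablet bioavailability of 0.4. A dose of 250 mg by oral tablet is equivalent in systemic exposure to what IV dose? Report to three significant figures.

Systemic exposure from an extravascular dose = F × D_ev, so the equivalent IV dose is F × D_ev.
D_iv = F × D_ev = 0.4 × 250 = 100 mg

D_iv = 100 mg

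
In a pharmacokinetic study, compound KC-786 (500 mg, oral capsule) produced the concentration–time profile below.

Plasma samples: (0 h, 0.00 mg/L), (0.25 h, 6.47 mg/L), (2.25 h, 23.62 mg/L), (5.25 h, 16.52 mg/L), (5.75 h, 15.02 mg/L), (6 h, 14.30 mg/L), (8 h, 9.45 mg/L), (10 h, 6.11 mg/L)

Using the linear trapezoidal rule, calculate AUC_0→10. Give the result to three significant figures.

Trapezoidal AUC_0→10:
  [0→0.25]: (0.00+6.47)/2 × 0.25 = 0.80875
  [0.25→2.25]: (6.47+23.62)/2 × 2 = 30.09
  [2.25→5.25]: (23.62+16.52)/2 × 3 = 60.21
  [5.25→5.75]: (16.52+15.02)/2 × 0.5 = 7.885
  [5.75→6]: (15.02+14.30)/2 × 0.25 = 3.665
  [6→8]: (14.30+9.45)/2 × 2 = 23.75
  [8→10]: (9.45+6.11)/2 × 2 = 15.56
  Sum = 141.96875 mg/L·h

AUC = 142 mg/L·h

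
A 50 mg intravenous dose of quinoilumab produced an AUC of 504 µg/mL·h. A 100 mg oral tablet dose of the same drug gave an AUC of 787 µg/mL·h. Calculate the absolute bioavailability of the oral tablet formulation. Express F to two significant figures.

F = 0.78

F = (AUC_ev / D_ev) / (AUC_iv / D_iv)
  = (787/100) / (504/50)
  = 7.87 / 10.08 = 0.7808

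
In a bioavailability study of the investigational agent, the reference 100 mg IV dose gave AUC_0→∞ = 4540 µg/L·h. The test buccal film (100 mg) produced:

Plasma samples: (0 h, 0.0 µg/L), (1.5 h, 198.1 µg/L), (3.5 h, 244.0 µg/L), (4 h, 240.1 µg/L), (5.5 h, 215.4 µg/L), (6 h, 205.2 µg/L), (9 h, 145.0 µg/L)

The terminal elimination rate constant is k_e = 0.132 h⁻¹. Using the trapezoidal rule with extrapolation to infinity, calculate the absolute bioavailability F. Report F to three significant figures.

F = 0.613

Trapezoidal AUC_0→9 (buccal film):
  [0→1.5]: (0.0+198.1)/2 × 1.5 = 148.575
  [1.5→3.5]: (198.1+244.0)/2 × 2 = 442.1
  [3.5→4]: (244.0+240.1)/2 × 0.5 = 121.025
  [4→5.5]: (240.1+215.4)/2 × 1.5 = 341.625
  [5.5→6]: (215.4+205.2)/2 × 0.5 = 105.15
  [6→9]: (205.2+145.0)/2 × 3 = 525.3
  Sum = 1683.775 µg/L·h
Tail: C_last/k_e = 145.0/0.132 = 1098.485
AUC_0→∞ (buccal film) = 1683.775 + 1098.485 = 2782.26 µg/L·h
F = (AUC_ev/D_ev)/(AUC_iv/D_iv) = (2782.26/100)/(4540/100) = 27.8226/45.4 = 0.6128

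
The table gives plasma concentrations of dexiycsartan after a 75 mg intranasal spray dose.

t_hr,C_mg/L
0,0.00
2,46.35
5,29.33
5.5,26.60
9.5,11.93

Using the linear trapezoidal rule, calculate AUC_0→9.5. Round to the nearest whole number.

AUC = 251 mg/L·hr

Trapezoidal AUC_0→9.5:
  [0→2]: (0.00+46.35)/2 × 2 = 46.35
  [2→5]: (46.35+29.33)/2 × 3 = 113.52
  [5→5.5]: (29.33+26.60)/2 × 0.5 = 13.9825
  [5.5→9.5]: (26.60+11.93)/2 × 4 = 77.06
  Sum = 250.9125 mg/L·hr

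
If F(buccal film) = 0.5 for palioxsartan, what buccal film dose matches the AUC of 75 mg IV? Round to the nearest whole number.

D_buccal = 150 mg

For equal systemic exposure: F × D_ev = D_iv
D_ev = D_iv / F = 75 / 0.5 = 150 mg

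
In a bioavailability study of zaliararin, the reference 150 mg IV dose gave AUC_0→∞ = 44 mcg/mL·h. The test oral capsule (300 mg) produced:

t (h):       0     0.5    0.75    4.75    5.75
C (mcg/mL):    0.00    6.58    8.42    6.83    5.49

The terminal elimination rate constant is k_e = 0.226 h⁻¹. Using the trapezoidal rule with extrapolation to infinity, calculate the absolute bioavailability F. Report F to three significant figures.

F = 0.733

Trapezoidal AUC_0→5.75 (oral capsule):
  [0→0.5]: (0.00+6.58)/2 × 0.5 = 1.645
  [0.5→0.75]: (6.58+8.42)/2 × 0.25 = 1.875
  [0.75→4.75]: (8.42+6.83)/2 × 4 = 30.5
  [4.75→5.75]: (6.83+5.49)/2 × 1 = 6.16
  Sum = 40.18 mcg/mL·h
Tail: C_last/k_e = 5.49/0.226 = 24.292
AUC_0→∞ (oral capsule) = 40.18 + 24.292 = 64.472 mcg/mL·h
F = (AUC_ev/D_ev)/(AUC_iv/D_iv) = (64.472/300)/(44/150) = 0.214907/0.293333 = 0.7326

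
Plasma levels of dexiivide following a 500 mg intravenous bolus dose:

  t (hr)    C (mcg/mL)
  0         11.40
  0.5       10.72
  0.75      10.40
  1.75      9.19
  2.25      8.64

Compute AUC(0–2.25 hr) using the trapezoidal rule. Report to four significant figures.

Trapezoidal AUC_0→2.25:
  [0→0.5]: (11.40+10.72)/2 × 0.5 = 5.53
  [0.5→0.75]: (10.72+10.40)/2 × 0.25 = 2.64
  [0.75→1.75]: (10.40+9.19)/2 × 1 = 9.795
  [1.75→2.25]: (9.19+8.64)/2 × 0.5 = 4.4575
  Sum = 22.4225 mcg/mL·hr

AUC = 22.42 mcg/mL·hr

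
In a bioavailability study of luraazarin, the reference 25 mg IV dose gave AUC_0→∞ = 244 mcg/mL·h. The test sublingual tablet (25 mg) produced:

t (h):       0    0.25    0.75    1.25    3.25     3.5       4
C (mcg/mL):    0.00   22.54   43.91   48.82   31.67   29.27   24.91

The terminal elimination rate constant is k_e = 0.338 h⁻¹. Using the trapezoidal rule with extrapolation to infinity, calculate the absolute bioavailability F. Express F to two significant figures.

F = 0.89

Trapezoidal AUC_0→4 (sublingual tablet):
  [0→0.25]: (0.00+22.54)/2 × 0.25 = 2.8175
  [0.25→0.75]: (22.54+43.91)/2 × 0.5 = 16.6125
  [0.75→1.25]: (43.91+48.82)/2 × 0.5 = 23.1825
  [1.25→3.25]: (48.82+31.67)/2 × 2 = 80.49
  [3.25→3.5]: (31.67+29.27)/2 × 0.25 = 7.6175
  [3.5→4]: (29.27+24.91)/2 × 0.5 = 13.545
  Sum = 144.265 mcg/mL·h
Tail: C_last/k_e = 24.91/0.338 = 73.698
AUC_0→∞ (sublingual tablet) = 144.265 + 73.698 = 217.963 mcg/mL·h
F = (AUC_ev/D_ev)/(AUC_iv/D_iv) = (217.963/25)/(244/25) = 8.71852/9.76 = 0.8933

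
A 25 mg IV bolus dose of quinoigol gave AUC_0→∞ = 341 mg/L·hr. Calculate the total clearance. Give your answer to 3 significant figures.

CL = 0.0733 L/hr

CL = Dose_iv / AUC_0→∞
   = 25 / 341 = 0.0733138 L/hr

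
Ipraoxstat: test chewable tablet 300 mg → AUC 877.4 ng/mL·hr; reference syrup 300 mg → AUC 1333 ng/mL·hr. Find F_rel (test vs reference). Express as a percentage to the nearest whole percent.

F_rel = (AUC_test/D_test) / (AUC_ref/D_ref)
      = (877.4/300) / (1333/300)
      = 2.92467 / 4.44333 = 0.6582 = 65.82%

F_rel = 66%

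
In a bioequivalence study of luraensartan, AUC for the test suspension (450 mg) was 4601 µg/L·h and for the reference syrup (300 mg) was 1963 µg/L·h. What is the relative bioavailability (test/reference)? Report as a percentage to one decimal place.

F_rel = 156.3%

F_rel = (AUC_test/D_test) / (AUC_ref/D_ref)
      = (4601/450) / (1963/300)
      = 10.2244 / 6.54333 = 1.5626 = 156.26%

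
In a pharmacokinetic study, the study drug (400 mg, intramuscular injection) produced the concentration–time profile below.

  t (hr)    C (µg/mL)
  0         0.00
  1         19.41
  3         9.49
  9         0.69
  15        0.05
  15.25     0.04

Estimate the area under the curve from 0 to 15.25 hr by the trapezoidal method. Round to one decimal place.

AUC = 71.4 µg/mL·hr

Trapezoidal AUC_0→15.25:
  [0→1]: (0.00+19.41)/2 × 1 = 9.705
  [1→3]: (19.41+9.49)/2 × 2 = 28.9
  [3→9]: (9.49+0.69)/2 × 6 = 30.54
  [9→15]: (0.69+0.05)/2 × 6 = 2.22
  [15→15.25]: (0.05+0.04)/2 × 0.25 = 0.01125
  Sum = 71.37625 µg/mL·hr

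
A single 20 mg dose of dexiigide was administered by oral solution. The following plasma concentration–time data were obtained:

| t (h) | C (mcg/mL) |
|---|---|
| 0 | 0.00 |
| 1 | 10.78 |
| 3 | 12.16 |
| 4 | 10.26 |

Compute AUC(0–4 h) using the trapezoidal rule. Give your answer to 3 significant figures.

Trapezoidal AUC_0→4:
  [0→1]: (0.00+10.78)/2 × 1 = 5.39
  [1→3]: (10.78+12.16)/2 × 2 = 22.94
  [3→4]: (12.16+10.26)/2 × 1 = 11.21
  Sum = 39.54 mcg/mL·h

AUC = 39.5 mcg/mL·h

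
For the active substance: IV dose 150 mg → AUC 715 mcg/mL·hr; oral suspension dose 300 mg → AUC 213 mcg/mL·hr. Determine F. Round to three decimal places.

F = (AUC_ev / D_ev) / (AUC_iv / D_iv)
  = (213/300) / (715/150)
  = 0.71 / 4.76667 = 0.1490

F = 0.149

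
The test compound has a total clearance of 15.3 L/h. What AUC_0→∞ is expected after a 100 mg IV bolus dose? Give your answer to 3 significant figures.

AUC = 6.54 mg/L·h

AUC_0→∞ = Dose_iv / CL
        = 100 / 15.3 = 6.53595 mg/L·h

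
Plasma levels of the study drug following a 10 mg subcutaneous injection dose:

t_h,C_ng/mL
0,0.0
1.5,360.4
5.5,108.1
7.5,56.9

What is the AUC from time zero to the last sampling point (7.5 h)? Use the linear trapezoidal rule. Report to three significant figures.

Trapezoidal AUC_0→7.5:
  [0→1.5]: (0.0+360.4)/2 × 1.5 = 270.3
  [1.5→5.5]: (360.4+108.1)/2 × 4 = 937.0
  [5.5→7.5]: (108.1+56.9)/2 × 2 = 165.0
  Sum = 1372.3 ng/mL·h

AUC = 1370 ng/mL·h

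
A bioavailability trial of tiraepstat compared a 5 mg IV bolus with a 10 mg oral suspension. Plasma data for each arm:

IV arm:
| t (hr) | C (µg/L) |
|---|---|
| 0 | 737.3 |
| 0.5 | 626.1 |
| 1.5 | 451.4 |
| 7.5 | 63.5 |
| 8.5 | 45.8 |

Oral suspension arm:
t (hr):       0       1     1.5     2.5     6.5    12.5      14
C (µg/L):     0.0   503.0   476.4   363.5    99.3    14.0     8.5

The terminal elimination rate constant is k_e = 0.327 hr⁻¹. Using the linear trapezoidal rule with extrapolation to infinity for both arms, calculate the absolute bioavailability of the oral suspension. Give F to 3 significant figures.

F = 0.425

Trapezoidal AUC_0→8.5 (IV):
  [0→0.5]: (737.3+626.1)/2 × 0.5 = 340.85
  [0.5→1.5]: (626.1+451.4)/2 × 1 = 538.75
  [1.5→7.5]: (451.4+63.5)/2 × 6 = 1544.7
  [7.5→8.5]: (63.5+45.8)/2 × 1 = 54.65
  Sum = 2478.95 µg/L·hr
IV tail: 45.8/0.327 = 140.061; AUC_iv,0→∞ = 2478.95 + 140.061 = 2619.011 µg/L·hr
Trapezoidal AUC_0→14 (oral suspension):
  [0→1]: (0.0+503.0)/2 × 1 = 251.5
  [1→1.5]: (503.0+476.4)/2 × 0.5 = 244.85
  [1.5→2.5]: (476.4+363.5)/2 × 1 = 419.95
  [2.5→6.5]: (363.5+99.3)/2 × 4 = 925.6
  [6.5→12.5]: (99.3+14.0)/2 × 6 = 339.9
  [12.5→14]: (14.0+8.5)/2 × 1.5 = 16.875
  Sum = 2198.675 µg/L·hr
oral suspension tail: 8.5/0.327 = 25.994; AUC_ev,0→∞ = 2198.675 + 25.994 = 2224.669 µg/L·hr
F = (AUC_ev/D_ev)/(AUC_iv/D_iv) = (2224.669/10)/(2619.011/5) = 222.4669/523.8022 = 0.4247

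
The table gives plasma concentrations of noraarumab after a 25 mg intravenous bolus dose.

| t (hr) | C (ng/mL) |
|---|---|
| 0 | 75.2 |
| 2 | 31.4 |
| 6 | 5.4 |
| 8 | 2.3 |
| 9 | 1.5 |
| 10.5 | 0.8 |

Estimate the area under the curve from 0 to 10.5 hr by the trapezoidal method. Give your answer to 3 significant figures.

Trapezoidal AUC_0→10.5:
  [0→2]: (75.2+31.4)/2 × 2 = 106.6
  [2→6]: (31.4+5.4)/2 × 4 = 73.6
  [6→8]: (5.4+2.3)/2 × 2 = 7.7
  [8→9]: (2.3+1.5)/2 × 1 = 1.9
  [9→10.5]: (1.5+0.8)/2 × 1.5 = 1.725
  Sum = 191.525 ng/mL·hr

AUC = 192 ng/mL·hr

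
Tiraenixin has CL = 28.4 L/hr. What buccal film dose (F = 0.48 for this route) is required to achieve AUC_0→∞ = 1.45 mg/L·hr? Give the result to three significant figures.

Dose = CL × AUC_0→∞ / F
     = 28.4 × 1.45 / 0.48 = 85.7917 mg

Dose = 85.8 mg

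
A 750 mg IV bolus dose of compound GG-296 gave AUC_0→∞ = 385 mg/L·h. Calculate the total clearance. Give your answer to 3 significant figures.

CL = Dose_iv / AUC_0→∞
   = 750 / 385 = 1.94805 L/h

CL = 1.95 L/h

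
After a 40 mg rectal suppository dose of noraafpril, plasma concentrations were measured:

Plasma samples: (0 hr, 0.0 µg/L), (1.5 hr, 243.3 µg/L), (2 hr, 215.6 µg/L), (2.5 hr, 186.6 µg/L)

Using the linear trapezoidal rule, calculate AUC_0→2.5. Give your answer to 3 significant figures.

Trapezoidal AUC_0→2.5:
  [0→1.5]: (0.0+243.3)/2 × 1.5 = 182.475
  [1.5→2]: (243.3+215.6)/2 × 0.5 = 114.725
  [2→2.5]: (215.6+186.6)/2 × 0.5 = 100.55
  Sum = 397.75 µg/L·hr

AUC = 398 µg/L·hr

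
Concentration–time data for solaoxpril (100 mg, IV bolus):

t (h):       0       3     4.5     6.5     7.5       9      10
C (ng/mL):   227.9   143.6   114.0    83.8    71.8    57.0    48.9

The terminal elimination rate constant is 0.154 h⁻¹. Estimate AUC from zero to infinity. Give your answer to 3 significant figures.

Trapezoidal AUC_0→10:
  [0→3]: (227.9+143.6)/2 × 3 = 557.25
  [3→4.5]: (143.6+114.0)/2 × 1.5 = 193.2
  [4.5→6.5]: (114.0+83.8)/2 × 2 = 197.8
  [6.5→7.5]: (83.8+71.8)/2 × 1 = 77.8
  [7.5→9]: (71.8+57.0)/2 × 1.5 = 96.6
  [9→10]: (57.0+48.9)/2 × 1 = 52.95
  Sum = 1175.6 ng/mL·h
Extrapolated tail: C_last / k_e = 48.9 / 0.154 = 317.532
AUC_0→∞ = 1175.6 + 317.532 = 1493.132 ng/mL·h

AUC = 1490 ng/mL·h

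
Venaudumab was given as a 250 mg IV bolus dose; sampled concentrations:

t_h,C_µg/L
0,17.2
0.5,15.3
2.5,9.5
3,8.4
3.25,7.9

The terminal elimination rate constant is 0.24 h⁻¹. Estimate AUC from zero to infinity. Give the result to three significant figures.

Trapezoidal AUC_0→3.25:
  [0→0.5]: (17.2+15.3)/2 × 0.5 = 8.125
  [0.5→2.5]: (15.3+9.5)/2 × 2 = 24.8
  [2.5→3]: (9.5+8.4)/2 × 0.5 = 4.475
  [3→3.25]: (8.4+7.9)/2 × 0.25 = 2.0375
  Sum = 39.4375 µg/L·h
Extrapolated tail: C_last / k_e = 7.9 / 0.24 = 32.917
AUC_0→∞ = 39.4375 + 32.917 = 72.3545 µg/L·h

AUC = 72.4 µg/L·h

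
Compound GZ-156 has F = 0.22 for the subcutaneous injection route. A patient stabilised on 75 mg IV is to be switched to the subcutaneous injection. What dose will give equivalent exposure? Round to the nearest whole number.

For equal systemic exposure: F × D_ev = D_iv
D_ev = D_iv / F = 75 / 0.22 = 340.909 mg

D_subcutaneous = 341 mg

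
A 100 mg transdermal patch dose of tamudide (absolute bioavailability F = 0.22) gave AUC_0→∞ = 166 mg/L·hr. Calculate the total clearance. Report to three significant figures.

CL = F × Dose / AUC_0→∞
   = 0.22 × 100 / 166 = 0.13253 L/hr

CL = 0.133 L/hr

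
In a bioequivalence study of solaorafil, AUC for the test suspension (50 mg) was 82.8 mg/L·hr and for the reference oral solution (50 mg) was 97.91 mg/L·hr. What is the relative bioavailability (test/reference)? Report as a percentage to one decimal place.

F_rel = (AUC_test/D_test) / (AUC_ref/D_ref)
      = (82.8/50) / (97.91/50)
      = 1.656 / 1.9582 = 0.8457 = 84.57%

F_rel = 84.6%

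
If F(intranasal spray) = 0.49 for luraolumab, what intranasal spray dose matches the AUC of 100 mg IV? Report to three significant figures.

For equal systemic exposure: F × D_ev = D_iv
D_ev = D_iv / F = 100 / 0.49 = 204.082 mg

D_intranasal = 204 mg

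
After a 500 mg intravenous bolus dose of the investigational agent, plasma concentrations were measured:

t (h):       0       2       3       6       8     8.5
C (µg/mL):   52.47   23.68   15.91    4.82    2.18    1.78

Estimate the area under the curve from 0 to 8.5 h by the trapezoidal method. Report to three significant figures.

Trapezoidal AUC_0→8.5:
  [0→2]: (52.47+23.68)/2 × 2 = 76.15
  [2→3]: (23.68+15.91)/2 × 1 = 19.795
  [3→6]: (15.91+4.82)/2 × 3 = 31.095
  [6→8]: (4.82+2.18)/2 × 2 = 7.0
  [8→8.5]: (2.18+1.78)/2 × 0.5 = 0.99
  Sum = 135.03 µg/mL·h

AUC = 135 µg/mL·h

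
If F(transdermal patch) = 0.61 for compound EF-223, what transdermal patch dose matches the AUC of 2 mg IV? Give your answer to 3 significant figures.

For equal systemic exposure: F × D_ev = D_iv
D_ev = D_iv / F = 2 / 0.61 = 3.27869 mg

D_transdermal = 3.28 mg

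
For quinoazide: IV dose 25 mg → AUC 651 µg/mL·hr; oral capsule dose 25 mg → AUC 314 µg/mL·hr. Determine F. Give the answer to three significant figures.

F = (AUC_ev / D_ev) / (AUC_iv / D_iv)
  = (314/25) / (651/25)
  = 12.56 / 26.04 = 0.4823

F = 0.482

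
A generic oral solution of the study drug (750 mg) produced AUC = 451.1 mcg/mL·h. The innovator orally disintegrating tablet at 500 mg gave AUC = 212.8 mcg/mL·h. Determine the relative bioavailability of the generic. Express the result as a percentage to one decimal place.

F_rel = 141.3%

F_rel = (AUC_test/D_test) / (AUC_ref/D_ref)
      = (451.1/750) / (212.8/500)
      = 0.601467 / 0.4256 = 1.4132 = 141.32%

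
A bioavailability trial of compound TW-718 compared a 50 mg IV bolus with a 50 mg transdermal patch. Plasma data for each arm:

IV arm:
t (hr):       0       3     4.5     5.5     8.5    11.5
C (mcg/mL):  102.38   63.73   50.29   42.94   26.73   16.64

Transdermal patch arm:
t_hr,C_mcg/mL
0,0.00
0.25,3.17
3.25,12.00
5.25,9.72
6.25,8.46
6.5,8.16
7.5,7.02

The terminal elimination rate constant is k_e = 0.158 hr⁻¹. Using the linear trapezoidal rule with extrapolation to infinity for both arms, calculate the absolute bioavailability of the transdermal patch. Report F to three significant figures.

Trapezoidal AUC_0→11.5 (IV):
  [0→3]: (102.38+63.73)/2 × 3 = 249.165
  [3→4.5]: (63.73+50.29)/2 × 1.5 = 85.515
  [4.5→5.5]: (50.29+42.94)/2 × 1 = 46.615
  [5.5→8.5]: (42.94+26.73)/2 × 3 = 104.505
  [8.5→11.5]: (26.73+16.64)/2 × 3 = 65.055
  Sum = 550.855 mcg/mL·hr
IV tail: 16.64/0.158 = 105.316; AUC_iv,0→∞ = 550.855 + 105.316 = 656.171 mcg/mL·hr
Trapezoidal AUC_0→7.5 (transdermal patch):
  [0→0.25]: (0.00+3.17)/2 × 0.25 = 0.39625
  [0.25→3.25]: (3.17+12.00)/2 × 3 = 22.755
  [3.25→5.25]: (12.00+9.72)/2 × 2 = 21.72
  [5.25→6.25]: (9.72+8.46)/2 × 1 = 9.09
  [6.25→6.5]: (8.46+8.16)/2 × 0.25 = 2.0775
  [6.5→7.5]: (8.16+7.02)/2 × 1 = 7.59
  Sum = 63.62875 mcg/mL·hr
transdermal patch tail: 7.02/0.158 = 44.430; AUC_ev,0→∞ = 63.62875 + 44.430 = 108.05875 mcg/mL·hr
F = (AUC_ev/D_ev)/(AUC_iv/D_iv) = (108.05875/50)/(656.171/50) = 2.161175/13.12342 = 0.1647

F = 0.165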